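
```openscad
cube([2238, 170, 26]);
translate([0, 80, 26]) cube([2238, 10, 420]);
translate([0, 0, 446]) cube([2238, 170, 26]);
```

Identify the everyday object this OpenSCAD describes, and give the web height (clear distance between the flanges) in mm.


An I-beam. The web height is 420 mm.

Two wide flanges with a thin centred web — an I-beam. Overall 472 mm minus two 26 mm flanges gives a web of 472 − 2·26 = 420 mm.


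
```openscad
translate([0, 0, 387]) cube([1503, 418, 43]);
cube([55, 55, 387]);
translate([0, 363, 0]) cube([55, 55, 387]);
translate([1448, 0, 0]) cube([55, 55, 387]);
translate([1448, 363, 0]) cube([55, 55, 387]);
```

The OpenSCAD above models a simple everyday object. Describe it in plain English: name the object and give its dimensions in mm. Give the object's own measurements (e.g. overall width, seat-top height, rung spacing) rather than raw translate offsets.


A bench: a 1503×418 mm seat slab, 43 mm thick, top at z = 430 mm, on four 55×55 mm square legs flush with the seat corners and standing on z = 0.


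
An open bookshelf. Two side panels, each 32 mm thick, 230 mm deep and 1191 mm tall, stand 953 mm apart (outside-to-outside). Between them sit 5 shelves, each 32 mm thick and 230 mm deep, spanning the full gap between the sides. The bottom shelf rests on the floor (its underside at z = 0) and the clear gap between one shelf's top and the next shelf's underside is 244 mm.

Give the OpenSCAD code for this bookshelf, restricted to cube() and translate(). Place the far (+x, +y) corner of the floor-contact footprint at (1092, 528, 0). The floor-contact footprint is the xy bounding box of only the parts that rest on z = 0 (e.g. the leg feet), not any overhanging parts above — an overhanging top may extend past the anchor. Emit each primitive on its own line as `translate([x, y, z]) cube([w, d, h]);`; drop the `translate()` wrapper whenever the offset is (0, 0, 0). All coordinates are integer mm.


translate([139, 298, 0]) cube([32, 230, 1191]);
translate([1060, 298, 0]) cube([32, 230, 1191]);
translate([171, 298, 0]) cube([889, 230, 32]);
translate([171, 298, 276]) cube([889, 230, 32]);
translate([171, 298, 552]) cube([889, 230, 32]);
translate([171, 298, 828]) cube([889, 230, 32]);
translate([171, 298, 1104]) cube([889, 230, 32]);


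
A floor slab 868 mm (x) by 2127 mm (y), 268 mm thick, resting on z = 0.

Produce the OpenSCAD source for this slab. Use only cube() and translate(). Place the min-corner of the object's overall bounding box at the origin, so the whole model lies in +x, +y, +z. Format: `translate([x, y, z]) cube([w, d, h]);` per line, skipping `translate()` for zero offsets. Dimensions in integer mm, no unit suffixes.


cube([868, 2127, 268]);


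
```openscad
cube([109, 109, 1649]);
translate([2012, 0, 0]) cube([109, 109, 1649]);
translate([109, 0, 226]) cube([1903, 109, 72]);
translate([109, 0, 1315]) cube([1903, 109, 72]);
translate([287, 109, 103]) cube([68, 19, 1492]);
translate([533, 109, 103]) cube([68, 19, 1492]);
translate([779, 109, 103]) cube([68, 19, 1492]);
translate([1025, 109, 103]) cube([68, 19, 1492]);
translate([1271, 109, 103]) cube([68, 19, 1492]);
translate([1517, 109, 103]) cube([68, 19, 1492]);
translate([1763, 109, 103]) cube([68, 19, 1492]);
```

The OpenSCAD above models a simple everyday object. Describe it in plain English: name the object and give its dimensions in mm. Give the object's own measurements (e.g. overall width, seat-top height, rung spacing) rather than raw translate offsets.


A fence section. Two 109×109 mm posts, 1649 mm tall, stand on the floor with a clear span of 1903 mm between their inner faces. Two horizontal rails of 109×72 mm section span the gap between the posts with their undersides at z = 226 mm and z = 1315 mm, flush with the posts' −y face. 7 pickets, each 68 mm wide, 19 mm thick and 1492 mm tall, are fixed to the +y face of the rails with their bottoms at z = 103 mm, spaced across the span with a 178 mm gap after the −x post and between neighbouring pickets, with 181 mm left before the +x post.


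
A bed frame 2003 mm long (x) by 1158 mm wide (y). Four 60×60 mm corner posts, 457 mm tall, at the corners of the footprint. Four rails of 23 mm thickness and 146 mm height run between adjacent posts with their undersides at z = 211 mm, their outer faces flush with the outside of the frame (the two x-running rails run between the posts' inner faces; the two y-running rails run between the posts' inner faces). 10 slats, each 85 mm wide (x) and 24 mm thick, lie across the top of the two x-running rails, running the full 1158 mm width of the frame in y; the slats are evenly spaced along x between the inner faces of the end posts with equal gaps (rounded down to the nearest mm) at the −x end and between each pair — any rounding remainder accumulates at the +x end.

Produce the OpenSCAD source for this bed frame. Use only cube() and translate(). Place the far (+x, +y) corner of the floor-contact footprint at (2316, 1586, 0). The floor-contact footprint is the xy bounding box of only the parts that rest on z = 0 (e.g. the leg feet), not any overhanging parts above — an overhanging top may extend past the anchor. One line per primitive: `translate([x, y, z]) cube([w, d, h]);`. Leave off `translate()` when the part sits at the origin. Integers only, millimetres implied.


translate([313, 428, 0]) cube([60, 60, 457]);
translate([313, 1526, 0]) cube([60, 60, 457]);
translate([2256, 428, 0]) cube([60, 60, 457]);
translate([2256, 1526, 0]) cube([60, 60, 457]);
translate([373, 428, 211]) cube([1883, 23, 146]);
translate([373, 1563, 211]) cube([1883, 23, 146]);
translate([313, 488, 211]) cube([23, 1038, 146]);
translate([2293, 488, 211]) cube([23, 1038, 146]);
translate([466, 428, 357]) cube([85, 1158, 24]);
translate([644, 428, 357]) cube([85, 1158, 24]);
translate([822, 428, 357]) cube([85, 1158, 24]);
translate([1000, 428, 357]) cube([85, 1158, 24]);
translate([1178, 428, 357]) cube([85, 1158, 24]);
translate([1356, 428, 357]) cube([85, 1158, 24]);
translate([1534, 428, 357]) cube([85, 1158, 24]);
translate([1712, 428, 357]) cube([85, 1158, 24]);
translate([1890, 428, 357]) cube([85, 1158, 24]);
translate([2068, 428, 357]) cube([85, 1158, 24]);


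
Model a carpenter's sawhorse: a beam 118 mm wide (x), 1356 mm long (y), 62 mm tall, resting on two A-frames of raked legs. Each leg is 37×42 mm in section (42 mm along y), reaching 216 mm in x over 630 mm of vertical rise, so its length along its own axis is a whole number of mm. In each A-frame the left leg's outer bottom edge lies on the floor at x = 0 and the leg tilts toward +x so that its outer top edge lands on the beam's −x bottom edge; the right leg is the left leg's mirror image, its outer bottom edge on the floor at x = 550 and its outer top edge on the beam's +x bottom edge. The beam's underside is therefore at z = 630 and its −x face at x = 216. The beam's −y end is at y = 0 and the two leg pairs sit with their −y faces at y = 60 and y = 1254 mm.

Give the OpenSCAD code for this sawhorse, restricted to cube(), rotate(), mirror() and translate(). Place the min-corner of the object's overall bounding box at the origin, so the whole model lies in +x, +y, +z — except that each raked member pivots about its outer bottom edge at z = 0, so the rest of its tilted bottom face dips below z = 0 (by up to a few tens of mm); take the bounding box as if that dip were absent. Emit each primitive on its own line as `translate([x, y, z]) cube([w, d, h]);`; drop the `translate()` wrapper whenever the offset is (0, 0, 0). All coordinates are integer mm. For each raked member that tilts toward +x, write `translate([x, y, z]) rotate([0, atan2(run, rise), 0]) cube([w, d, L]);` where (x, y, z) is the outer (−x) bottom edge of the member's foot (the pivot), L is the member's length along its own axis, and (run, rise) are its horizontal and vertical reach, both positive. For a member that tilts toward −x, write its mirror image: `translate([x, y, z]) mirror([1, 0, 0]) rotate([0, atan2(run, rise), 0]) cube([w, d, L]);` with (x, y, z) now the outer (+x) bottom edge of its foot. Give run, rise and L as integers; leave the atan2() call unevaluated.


translate([216, 0, 630]) cube([118, 1356, 62]);
translate([0, 60, 0]) rotate([0, atan2(216, 630), 0]) cube([37, 42, 666]);
translate([550, 60, 0]) mirror([1, 0, 0]) rotate([0, atan2(216, 630), 0]) cube([37, 42, 666]);
translate([0, 1254, 0]) rotate([0, atan2(216, 630), 0]) cube([37, 42, 666]);
translate([550, 1254, 0]) mirror([1, 0, 0]) rotate([0, atan2(216, 630), 0]) cube([37, 42, 666]);


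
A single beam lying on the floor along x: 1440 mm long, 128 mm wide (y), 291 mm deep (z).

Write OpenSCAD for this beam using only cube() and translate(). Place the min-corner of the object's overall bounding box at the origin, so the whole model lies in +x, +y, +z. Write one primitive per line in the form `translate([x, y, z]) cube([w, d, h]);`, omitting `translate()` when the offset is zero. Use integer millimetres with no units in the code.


cube([1440, 128, 291]);


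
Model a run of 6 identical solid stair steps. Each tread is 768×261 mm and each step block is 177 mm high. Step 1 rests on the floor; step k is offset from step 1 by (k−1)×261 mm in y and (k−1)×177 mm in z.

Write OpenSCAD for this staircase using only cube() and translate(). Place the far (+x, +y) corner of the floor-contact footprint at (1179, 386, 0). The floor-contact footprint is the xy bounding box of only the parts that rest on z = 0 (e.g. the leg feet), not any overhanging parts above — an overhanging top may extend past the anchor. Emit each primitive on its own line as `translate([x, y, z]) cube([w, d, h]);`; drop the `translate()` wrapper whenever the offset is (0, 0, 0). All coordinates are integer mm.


translate([411, 125, 0]) cube([768, 261, 177]);
translate([411, 386, 177]) cube([768, 261, 177]);
translate([411, 647, 354]) cube([768, 261, 177]);
translate([411, 908, 531]) cube([768, 261, 177]);
translate([411, 1169, 708]) cube([768, 261, 177]);
translate([411, 1430, 885]) cube([768, 261, 177]);


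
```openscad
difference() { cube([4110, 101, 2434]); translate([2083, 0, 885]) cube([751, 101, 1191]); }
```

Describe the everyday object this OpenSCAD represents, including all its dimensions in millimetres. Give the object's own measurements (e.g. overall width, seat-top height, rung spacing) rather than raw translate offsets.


A wall 4110 mm long (x), 101 mm thick (y), 2434 mm tall, with a rectangular window opening cut through it. The opening is 751 mm wide and 1191 mm tall; its sill is at z = 885 mm and its near (−x) edge is 2083 mm from the wall's −x end. The opening passes through the full wall thickness.


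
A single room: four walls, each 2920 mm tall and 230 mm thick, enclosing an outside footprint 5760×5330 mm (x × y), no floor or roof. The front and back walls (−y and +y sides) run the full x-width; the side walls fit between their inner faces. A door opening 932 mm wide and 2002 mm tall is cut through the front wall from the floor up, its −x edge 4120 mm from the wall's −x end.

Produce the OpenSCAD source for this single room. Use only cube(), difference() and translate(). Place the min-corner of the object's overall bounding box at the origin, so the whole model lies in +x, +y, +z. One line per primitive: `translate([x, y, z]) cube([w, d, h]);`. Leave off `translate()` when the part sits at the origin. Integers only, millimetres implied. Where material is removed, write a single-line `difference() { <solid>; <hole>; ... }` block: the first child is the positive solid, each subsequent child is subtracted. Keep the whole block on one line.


difference() { cube([5760, 230, 2920]); translate([4120, 0, 0]) cube([932, 230, 2002]); }
translate([0, 5100, 0]) cube([5760, 230, 2920]);
translate([0, 230, 0]) cube([230, 4870, 2920]);
translate([5530, 230, 0]) cube([230, 4870, 2920]);


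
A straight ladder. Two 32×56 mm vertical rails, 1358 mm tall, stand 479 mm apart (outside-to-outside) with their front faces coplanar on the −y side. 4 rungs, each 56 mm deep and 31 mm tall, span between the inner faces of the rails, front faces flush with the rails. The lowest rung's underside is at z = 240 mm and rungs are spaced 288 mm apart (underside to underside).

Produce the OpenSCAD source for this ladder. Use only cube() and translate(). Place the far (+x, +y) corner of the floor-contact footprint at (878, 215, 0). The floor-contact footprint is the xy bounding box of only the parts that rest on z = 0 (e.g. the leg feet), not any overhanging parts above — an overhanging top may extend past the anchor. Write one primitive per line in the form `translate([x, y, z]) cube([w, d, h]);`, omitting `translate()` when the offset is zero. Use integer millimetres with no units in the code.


// rung span = 479 - 2*32 = 415
// rung[k] z = 240 + k*288
translate([399, 159, 0]) cube([32, 56, 1358]);
translate([846, 159, 0]) cube([32, 56, 1358]);
translate([431, 159, 240]) cube([415, 56, 31]);
translate([431, 159, 528]) cube([415, 56, 31]);
translate([431, 159, 816]) cube([415, 56, 31]);
translate([431, 159, 1104]) cube([415, 56, 31]);


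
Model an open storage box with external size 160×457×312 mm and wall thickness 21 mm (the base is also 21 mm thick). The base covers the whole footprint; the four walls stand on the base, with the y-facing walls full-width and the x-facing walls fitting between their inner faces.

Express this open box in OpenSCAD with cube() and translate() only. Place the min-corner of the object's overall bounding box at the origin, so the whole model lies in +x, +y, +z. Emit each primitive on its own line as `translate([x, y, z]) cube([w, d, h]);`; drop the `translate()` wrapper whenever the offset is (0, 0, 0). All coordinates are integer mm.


cube([160, 457, 21]);
translate([0, 0, 21]) cube([160, 21, 291]);
translate([0, 436, 21]) cube([160, 21, 291]);
translate([0, 21, 21]) cube([21, 415, 291]);
translate([139, 21, 21]) cube([21, 415, 291]);


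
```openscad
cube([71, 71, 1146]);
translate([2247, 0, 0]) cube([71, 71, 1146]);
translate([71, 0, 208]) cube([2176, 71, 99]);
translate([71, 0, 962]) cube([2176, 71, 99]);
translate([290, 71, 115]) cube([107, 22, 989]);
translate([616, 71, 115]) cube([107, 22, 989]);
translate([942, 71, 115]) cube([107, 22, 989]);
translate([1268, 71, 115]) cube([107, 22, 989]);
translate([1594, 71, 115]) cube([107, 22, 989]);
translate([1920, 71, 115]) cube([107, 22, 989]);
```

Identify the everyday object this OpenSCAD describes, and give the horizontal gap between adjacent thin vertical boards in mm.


A fence section. The picket gap is 219 mm.

Two posts, two rails, 6 pickets — a fence section. Span 2176 mm holds 6 pickets of 107 mm with 7 equal gaps: ⌊(2176 − 6·107) / 7⌋ = 219 mm.


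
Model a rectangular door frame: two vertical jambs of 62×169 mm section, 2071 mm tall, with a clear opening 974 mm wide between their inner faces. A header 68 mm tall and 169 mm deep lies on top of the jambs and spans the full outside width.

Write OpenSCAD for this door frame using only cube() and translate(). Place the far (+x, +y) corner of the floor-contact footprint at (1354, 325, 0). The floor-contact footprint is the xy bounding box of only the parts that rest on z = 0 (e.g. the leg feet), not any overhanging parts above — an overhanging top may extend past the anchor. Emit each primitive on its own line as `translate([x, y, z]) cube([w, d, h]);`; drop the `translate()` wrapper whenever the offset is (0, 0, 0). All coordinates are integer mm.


translate([256, 156, 0]) cube([62, 169, 2071]);
translate([1292, 156, 0]) cube([62, 169, 2071]);
translate([256, 156, 2071]) cube([1098, 169, 68]);


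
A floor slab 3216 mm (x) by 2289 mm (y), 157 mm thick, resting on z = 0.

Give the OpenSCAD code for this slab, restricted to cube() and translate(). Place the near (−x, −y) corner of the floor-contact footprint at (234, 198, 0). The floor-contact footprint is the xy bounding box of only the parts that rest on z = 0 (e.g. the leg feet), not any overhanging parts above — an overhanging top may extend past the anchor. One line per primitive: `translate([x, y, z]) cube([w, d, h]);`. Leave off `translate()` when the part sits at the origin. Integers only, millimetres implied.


translate([234, 198, 0]) cube([3216, 2289, 157]);


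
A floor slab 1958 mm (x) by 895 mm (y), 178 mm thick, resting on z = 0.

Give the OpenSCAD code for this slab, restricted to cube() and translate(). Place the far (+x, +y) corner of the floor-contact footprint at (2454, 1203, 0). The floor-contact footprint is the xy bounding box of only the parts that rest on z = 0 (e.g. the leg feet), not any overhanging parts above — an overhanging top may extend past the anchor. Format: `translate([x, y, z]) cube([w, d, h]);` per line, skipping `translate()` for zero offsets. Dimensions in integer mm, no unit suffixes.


translate([496, 308, 0]) cube([1958, 895, 178]);


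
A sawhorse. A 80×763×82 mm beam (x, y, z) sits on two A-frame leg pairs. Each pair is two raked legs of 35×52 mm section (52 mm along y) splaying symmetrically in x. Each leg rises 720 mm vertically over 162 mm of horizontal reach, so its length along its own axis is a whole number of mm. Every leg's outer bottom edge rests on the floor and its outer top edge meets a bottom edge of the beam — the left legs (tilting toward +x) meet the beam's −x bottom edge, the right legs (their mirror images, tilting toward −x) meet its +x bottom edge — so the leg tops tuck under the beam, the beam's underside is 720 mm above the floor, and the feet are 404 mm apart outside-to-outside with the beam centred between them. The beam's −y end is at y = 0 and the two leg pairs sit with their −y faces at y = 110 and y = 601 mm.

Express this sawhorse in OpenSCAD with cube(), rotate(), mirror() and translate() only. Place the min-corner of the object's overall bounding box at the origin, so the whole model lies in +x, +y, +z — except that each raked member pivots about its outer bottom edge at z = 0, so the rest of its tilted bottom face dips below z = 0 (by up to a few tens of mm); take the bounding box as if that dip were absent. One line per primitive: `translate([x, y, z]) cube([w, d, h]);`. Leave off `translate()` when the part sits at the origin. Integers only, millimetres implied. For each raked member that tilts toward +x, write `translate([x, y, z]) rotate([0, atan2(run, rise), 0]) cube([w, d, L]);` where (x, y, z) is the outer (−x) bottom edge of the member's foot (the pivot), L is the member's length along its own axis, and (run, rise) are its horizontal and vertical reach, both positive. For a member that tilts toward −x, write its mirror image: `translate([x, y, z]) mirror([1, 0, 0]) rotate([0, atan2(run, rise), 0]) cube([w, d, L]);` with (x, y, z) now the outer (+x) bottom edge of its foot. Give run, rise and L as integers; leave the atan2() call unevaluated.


translate([162, 0, 720]) cube([80, 763, 82]);
translate([0, 110, 0]) rotate([0, atan2(162, 720), 0]) cube([35, 52, 738]);
translate([404, 110, 0]) mirror([1, 0, 0]) rotate([0, atan2(162, 720), 0]) cube([35, 52, 738]);
translate([0, 601, 0]) rotate([0, atan2(162, 720), 0]) cube([35, 52, 738]);
translate([404, 601, 0]) mirror([1, 0, 0]) rotate([0, atan2(162, 720), 0]) cube([35, 52, 738]);


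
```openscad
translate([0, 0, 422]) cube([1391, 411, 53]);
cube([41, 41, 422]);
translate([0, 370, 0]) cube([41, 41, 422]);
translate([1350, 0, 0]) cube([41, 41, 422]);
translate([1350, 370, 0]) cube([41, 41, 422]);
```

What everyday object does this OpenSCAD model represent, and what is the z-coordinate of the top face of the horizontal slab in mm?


A bench. The seat-top height is 475 mm.

A long slab on four corner posts — a bench. The slab sits at z = 422 with thickness 53, so the top is 422 + 53 = 475 mm.


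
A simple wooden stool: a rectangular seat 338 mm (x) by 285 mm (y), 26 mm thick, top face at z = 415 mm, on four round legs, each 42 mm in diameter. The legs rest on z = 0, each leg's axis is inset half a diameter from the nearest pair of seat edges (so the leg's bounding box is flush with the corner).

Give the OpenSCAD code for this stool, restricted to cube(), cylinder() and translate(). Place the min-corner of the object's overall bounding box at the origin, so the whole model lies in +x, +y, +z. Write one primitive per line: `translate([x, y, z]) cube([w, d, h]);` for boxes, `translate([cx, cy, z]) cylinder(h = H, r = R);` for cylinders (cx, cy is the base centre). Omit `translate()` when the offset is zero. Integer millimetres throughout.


// leg_h = 415 - 26 = 389
translate([0, 0, 389]) cube([338, 285, 26]);
translate([21, 21, 0]) cylinder(h = 389, r = 21);
translate([317, 21, 0]) cylinder(h = 389, r = 21);
translate([21, 264, 0]) cylinder(h = 389, r = 21);
translate([317, 264, 0]) cylinder(h = 389, r = 21);


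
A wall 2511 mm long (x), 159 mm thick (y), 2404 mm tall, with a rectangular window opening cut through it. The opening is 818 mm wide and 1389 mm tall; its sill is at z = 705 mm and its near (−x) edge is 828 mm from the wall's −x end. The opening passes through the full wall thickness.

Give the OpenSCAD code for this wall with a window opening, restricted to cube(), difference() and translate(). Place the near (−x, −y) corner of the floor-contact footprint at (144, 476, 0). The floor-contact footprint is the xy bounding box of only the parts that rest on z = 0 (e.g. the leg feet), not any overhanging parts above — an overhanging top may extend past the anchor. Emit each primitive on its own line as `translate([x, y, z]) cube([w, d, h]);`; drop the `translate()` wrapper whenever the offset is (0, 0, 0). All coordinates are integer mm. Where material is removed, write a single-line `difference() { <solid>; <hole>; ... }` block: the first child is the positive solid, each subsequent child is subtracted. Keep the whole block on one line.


difference() { translate([144, 476, 0]) cube([2511, 159, 2404]); translate([972, 476, 705]) cube([818, 159, 1389]); }


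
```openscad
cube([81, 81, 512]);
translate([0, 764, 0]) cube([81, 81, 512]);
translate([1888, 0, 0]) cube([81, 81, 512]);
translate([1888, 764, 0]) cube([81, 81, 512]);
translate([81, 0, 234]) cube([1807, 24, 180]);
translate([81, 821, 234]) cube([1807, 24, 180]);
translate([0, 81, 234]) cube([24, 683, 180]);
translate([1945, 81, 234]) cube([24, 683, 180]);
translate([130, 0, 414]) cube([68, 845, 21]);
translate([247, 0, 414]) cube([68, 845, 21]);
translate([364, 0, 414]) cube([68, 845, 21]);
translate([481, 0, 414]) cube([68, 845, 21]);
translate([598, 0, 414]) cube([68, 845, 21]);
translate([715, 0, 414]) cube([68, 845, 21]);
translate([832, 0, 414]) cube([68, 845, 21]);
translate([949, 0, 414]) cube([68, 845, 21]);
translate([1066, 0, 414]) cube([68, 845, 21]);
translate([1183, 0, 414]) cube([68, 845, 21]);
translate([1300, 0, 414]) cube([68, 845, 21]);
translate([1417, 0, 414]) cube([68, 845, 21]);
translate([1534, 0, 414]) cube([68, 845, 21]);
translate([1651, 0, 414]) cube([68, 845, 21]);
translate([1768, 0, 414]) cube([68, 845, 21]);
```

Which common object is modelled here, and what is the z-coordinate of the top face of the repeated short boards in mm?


A bed frame. The slat-top height is 435 mm.

Four posts, four rails, and a row of slats — a bed frame. Slats sit on the rails at z = 234 + 180 = 414; with slat thickness 21, the top is 435 mm.


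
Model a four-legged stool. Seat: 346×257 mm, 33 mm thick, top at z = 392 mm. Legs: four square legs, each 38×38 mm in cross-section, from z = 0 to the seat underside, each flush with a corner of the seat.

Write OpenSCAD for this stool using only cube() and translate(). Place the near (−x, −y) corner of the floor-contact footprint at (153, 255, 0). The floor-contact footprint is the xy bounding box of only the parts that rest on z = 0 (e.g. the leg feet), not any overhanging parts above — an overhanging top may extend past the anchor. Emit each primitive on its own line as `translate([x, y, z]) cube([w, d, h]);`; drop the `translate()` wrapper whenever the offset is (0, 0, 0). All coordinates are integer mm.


translate([153, 255, 359]) cube([346, 257, 33]);
translate([153, 255, 0]) cube([38, 38, 359]);
translate([461, 255, 0]) cube([38, 38, 359]);
translate([153, 474, 0]) cube([38, 38, 359]);
translate([461, 474, 0]) cube([38, 38, 359]);


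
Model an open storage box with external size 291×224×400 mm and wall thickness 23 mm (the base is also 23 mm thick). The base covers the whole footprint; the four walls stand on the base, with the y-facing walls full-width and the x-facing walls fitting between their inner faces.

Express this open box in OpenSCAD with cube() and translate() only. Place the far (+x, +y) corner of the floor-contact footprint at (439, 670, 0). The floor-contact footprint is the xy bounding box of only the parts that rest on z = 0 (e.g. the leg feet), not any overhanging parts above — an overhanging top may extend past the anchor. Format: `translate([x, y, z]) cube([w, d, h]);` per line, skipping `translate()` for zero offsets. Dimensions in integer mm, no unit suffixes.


translate([148, 446, 0]) cube([291, 224, 23]);
translate([148, 446, 23]) cube([291, 23, 377]);
translate([148, 647, 23]) cube([291, 23, 377]);
translate([148, 469, 23]) cube([23, 178, 377]);
translate([416, 469, 23]) cube([23, 178, 377]);


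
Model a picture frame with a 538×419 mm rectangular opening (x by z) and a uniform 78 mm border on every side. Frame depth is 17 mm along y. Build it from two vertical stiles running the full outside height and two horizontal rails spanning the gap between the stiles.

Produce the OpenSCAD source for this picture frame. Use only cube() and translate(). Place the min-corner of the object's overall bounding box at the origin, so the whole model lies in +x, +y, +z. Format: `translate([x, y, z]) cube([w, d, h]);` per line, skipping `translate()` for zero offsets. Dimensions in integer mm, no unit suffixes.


cube([78, 17, 575]);
translate([616, 0, 0]) cube([78, 17, 575]);
translate([78, 0, 0]) cube([538, 17, 78]);
translate([78, 0, 497]) cube([538, 17, 78]);


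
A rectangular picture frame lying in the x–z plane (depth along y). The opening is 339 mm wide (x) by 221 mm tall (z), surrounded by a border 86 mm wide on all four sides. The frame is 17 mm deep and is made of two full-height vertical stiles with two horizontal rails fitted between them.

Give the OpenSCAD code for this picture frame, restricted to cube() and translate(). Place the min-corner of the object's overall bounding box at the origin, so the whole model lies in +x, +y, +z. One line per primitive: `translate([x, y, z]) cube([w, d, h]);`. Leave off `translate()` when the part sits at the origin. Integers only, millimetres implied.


cube([86, 17, 393]);
translate([425, 0, 0]) cube([86, 17, 393]);
translate([86, 0, 0]) cube([339, 17, 86]);
translate([86, 0, 307]) cube([339, 17, 86]);


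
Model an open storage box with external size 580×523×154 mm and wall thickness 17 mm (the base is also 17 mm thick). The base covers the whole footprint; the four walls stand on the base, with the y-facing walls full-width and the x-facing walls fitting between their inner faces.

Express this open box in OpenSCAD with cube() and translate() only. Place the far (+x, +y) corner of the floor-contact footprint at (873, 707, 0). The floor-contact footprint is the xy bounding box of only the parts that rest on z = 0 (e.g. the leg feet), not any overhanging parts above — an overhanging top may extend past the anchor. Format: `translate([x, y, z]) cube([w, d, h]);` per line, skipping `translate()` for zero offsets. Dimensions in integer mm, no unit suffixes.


translate([293, 184, 0]) cube([580, 523, 17]);
translate([293, 184, 17]) cube([580, 17, 137]);
translate([293, 690, 17]) cube([580, 17, 137]);
translate([293, 201, 17]) cube([17, 489, 137]);
translate([856, 201, 17]) cube([17, 489, 137]);


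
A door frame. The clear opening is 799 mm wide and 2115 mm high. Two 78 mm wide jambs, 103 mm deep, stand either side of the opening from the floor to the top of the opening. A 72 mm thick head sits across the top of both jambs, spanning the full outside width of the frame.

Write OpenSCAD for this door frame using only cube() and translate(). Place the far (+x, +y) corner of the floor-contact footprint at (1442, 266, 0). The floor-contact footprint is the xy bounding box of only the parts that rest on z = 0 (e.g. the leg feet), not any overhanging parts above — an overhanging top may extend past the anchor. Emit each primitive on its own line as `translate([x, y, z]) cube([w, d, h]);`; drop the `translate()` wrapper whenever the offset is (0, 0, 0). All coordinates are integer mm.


translate([487, 163, 0]) cube([78, 103, 2115]);
translate([1364, 163, 0]) cube([78, 103, 2115]);
translate([487, 163, 2115]) cube([955, 103, 72]);


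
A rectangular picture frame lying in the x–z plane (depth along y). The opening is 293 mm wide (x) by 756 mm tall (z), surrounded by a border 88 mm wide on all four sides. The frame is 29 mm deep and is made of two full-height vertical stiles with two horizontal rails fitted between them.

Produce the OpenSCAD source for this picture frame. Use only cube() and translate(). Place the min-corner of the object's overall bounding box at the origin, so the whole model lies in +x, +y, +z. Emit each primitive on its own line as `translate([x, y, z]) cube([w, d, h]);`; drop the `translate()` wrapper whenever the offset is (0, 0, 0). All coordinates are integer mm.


cube([88, 29, 932]);
translate([381, 0, 0]) cube([88, 29, 932]);
translate([88, 0, 0]) cube([293, 29, 88]);
translate([88, 0, 844]) cube([293, 29, 88]);


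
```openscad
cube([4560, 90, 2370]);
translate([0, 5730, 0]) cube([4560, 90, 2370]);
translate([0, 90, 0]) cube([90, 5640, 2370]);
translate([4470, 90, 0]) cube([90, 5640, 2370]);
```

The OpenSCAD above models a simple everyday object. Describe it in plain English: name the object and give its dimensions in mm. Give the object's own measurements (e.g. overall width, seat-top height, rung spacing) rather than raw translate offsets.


The wall frame of a small rectangular building: four walls, each 2370 mm tall and 90 mm thick, enclosing a footprint 4560 mm (x) by 5820 mm (y) outside-to-outside, with no floor or roof. The front and back walls (the −y and +y sides) span the full width; the two side walls fit between them.


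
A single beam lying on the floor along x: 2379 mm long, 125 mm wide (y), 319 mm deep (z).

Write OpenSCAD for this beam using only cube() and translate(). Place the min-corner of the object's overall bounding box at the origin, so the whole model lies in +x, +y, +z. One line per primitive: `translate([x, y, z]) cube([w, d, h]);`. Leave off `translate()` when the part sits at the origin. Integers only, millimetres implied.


cube([2379, 125, 319]);


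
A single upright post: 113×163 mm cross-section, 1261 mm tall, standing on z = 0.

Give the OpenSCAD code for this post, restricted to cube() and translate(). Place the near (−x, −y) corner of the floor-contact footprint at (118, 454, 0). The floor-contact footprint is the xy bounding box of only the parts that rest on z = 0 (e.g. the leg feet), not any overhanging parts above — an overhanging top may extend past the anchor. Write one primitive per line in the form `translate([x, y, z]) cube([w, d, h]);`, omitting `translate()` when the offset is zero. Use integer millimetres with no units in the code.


translate([118, 454, 0]) cube([113, 163, 1261]);


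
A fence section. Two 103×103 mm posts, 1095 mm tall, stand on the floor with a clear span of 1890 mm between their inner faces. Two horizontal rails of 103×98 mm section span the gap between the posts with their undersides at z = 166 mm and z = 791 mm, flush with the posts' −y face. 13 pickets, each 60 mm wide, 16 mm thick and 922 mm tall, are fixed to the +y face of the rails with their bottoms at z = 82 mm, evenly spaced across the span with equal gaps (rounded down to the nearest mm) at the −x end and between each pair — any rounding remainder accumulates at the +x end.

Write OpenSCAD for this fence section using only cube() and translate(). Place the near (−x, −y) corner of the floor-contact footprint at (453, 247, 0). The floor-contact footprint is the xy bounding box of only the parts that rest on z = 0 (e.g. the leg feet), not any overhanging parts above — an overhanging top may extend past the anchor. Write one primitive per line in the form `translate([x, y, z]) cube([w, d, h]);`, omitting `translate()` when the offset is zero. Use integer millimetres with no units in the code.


translate([453, 247, 0]) cube([103, 103, 1095]);
translate([2446, 247, 0]) cube([103, 103, 1095]);
translate([556, 247, 166]) cube([1890, 103, 98]);
translate([556, 247, 791]) cube([1890, 103, 98]);
translate([635, 350, 82]) cube([60, 16, 922]);
translate([774, 350, 82]) cube([60, 16, 922]);
translate([913, 350, 82]) cube([60, 16, 922]);
translate([1052, 350, 82]) cube([60, 16, 922]);
translate([1191, 350, 82]) cube([60, 16, 922]);
translate([1330, 350, 82]) cube([60, 16, 922]);
translate([1469, 350, 82]) cube([60, 16, 922]);
translate([1608, 350, 82]) cube([60, 16, 922]);
translate([1747, 350, 82]) cube([60, 16, 922]);
translate([1886, 350, 82]) cube([60, 16, 922]);
translate([2025, 350, 82]) cube([60, 16, 922]);
translate([2164, 350, 82]) cube([60, 16, 922]);
translate([2303, 350, 82]) cube([60, 16, 922]);


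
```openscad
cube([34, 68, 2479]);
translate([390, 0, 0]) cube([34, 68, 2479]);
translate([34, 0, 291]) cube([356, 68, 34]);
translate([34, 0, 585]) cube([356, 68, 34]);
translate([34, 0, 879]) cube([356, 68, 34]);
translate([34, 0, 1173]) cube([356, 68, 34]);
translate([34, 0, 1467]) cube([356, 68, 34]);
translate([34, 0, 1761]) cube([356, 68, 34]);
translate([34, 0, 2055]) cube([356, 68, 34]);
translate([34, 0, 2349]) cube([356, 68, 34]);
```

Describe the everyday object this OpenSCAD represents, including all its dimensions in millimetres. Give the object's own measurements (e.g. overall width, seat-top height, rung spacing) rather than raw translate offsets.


A straight ladder. Two 34×68 mm vertical rails, 2479 mm tall, stand 424 mm apart (outside-to-outside) with their front faces coplanar on the −y side. 8 rungs, each 68 mm deep and 34 mm tall, span between the inner faces of the rails, front faces flush with the rails. The lowest rung's underside is at z = 291 mm and rungs are spaced 294 mm apart (underside to underside).


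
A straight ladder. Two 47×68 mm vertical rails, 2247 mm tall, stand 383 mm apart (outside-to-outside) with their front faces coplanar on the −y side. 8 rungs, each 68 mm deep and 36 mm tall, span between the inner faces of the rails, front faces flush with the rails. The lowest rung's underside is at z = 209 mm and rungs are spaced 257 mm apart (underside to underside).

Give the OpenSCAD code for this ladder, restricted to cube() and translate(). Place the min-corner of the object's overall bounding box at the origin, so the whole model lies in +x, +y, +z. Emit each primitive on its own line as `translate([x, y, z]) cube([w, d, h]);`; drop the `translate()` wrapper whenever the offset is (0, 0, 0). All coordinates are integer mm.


// rung span = 383 - 2*47 = 289
// rung[k] z = 209 + k*257
cube([47, 68, 2247]);
translate([336, 0, 0]) cube([47, 68, 2247]);
translate([47, 0, 209]) cube([289, 68, 36]);
translate([47, 0, 466]) cube([289, 68, 36]);
translate([47, 0, 723]) cube([289, 68, 36]);
translate([47, 0, 980]) cube([289, 68, 36]);
translate([47, 0, 1237]) cube([289, 68, 36]);
translate([47, 0, 1494]) cube([289, 68, 36]);
translate([47, 0, 1751]) cube([289, 68, 36]);
translate([47, 0, 2008]) cube([289, 68, 36]);


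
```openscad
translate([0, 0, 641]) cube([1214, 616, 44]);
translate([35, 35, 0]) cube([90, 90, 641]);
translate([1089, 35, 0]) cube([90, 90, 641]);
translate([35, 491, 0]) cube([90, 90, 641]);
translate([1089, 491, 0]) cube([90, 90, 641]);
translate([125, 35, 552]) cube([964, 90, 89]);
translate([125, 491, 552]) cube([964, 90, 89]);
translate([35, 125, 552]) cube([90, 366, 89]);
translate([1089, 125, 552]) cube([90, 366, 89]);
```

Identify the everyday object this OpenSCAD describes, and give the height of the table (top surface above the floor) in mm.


A table. The table height is 685 mm.

A 1214×616×44 slab sits at z = 641 on four 90 mm square posts — a table. The top surface is at 641 + 44 = 685 mm.


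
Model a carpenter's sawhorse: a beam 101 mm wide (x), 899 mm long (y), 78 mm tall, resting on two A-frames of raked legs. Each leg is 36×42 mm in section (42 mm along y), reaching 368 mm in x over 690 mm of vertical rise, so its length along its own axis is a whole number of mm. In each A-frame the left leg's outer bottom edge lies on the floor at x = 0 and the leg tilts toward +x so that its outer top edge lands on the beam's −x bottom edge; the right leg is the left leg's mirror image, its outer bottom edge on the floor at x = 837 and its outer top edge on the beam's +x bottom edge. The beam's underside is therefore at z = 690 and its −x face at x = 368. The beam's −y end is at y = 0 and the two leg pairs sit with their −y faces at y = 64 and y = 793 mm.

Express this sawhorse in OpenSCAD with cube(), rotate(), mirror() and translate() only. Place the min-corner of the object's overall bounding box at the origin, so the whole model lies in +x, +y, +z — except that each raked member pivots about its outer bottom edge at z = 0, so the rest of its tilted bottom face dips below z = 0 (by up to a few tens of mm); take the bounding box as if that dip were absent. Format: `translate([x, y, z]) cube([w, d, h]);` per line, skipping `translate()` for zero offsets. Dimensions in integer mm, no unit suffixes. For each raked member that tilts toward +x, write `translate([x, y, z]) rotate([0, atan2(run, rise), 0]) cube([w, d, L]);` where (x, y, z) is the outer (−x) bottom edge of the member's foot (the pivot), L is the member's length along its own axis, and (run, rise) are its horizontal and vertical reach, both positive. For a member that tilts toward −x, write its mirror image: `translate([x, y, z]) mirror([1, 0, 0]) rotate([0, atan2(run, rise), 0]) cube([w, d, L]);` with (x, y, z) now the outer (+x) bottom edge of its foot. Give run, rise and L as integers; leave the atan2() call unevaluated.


translate([368, 0, 690]) cube([101, 899, 78]);
translate([0, 64, 0]) rotate([0, atan2(368, 690), 0]) cube([36, 42, 782]);
translate([837, 64, 0]) mirror([1, 0, 0]) rotate([0, atan2(368, 690), 0]) cube([36, 42, 782]);
translate([0, 793, 0]) rotate([0, atan2(368, 690), 0]) cube([36, 42, 782]);
translate([837, 793, 0]) mirror([1, 0, 0]) rotate([0, atan2(368, 690), 0]) cube([36, 42, 782]);


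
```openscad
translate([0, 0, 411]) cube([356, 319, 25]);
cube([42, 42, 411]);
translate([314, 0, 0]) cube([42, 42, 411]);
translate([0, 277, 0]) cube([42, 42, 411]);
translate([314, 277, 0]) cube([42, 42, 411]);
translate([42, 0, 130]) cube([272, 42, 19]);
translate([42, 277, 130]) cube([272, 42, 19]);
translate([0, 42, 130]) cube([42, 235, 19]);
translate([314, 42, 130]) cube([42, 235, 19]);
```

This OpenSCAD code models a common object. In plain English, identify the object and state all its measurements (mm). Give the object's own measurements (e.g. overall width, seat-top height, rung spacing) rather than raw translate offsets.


A four-legged stool. The seat is a 356×319×25 mm slab whose top surface is at z = 436 mm; four square legs, each 42×42 mm in cross-section, run from the floor (z = 0) to the underside of the seat, each flush with a corner of the seat. Four stretchers, 42 mm wide and 19 mm tall, connect adjacent legs with their undersides at z = 130 mm, each running between the inner faces of the legs it joins and aligned with the legs' outer faces on the other axis.


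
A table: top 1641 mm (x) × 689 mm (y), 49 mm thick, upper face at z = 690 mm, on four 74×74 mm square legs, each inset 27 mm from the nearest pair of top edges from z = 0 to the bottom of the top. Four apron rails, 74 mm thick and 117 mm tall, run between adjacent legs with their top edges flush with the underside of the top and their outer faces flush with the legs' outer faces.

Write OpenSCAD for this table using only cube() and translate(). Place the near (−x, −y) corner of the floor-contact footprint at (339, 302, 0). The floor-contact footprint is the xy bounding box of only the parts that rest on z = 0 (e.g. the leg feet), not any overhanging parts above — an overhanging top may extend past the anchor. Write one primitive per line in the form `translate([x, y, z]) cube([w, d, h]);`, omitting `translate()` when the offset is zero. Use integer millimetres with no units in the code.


translate([312, 275, 641]) cube([1641, 689, 49]);
translate([339, 302, 0]) cube([74, 74, 641]);
translate([1852, 302, 0]) cube([74, 74, 641]);
translate([339, 863, 0]) cube([74, 74, 641]);
translate([1852, 863, 0]) cube([74, 74, 641]);
translate([413, 302, 524]) cube([1439, 74, 117]);
translate([413, 863, 524]) cube([1439, 74, 117]);
translate([339, 376, 524]) cube([74, 487, 117]);
translate([1852, 376, 524]) cube([74, 487, 117]);
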